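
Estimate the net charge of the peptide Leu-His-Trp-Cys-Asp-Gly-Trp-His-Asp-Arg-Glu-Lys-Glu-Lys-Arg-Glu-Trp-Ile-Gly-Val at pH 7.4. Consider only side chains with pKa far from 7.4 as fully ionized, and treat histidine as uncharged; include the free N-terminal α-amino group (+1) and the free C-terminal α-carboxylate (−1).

-1

At pH ~7.4 the Lys and Arg side chains are protonated (+1), the Asp and Glu side chains are deprotonated (−1), and with His taken as neutral all other side chains carry no charge.
Positive (K, R): Arg10, Lys12, Lys14, Arg15 → +4.
Negative (D, E): Asp5, Asp9, Glu11, Glu13, Glu16 → −5.
The N-terminus (+1) and C-terminus (−1) cancel.
Net charge = (+4) + (−5) = −1.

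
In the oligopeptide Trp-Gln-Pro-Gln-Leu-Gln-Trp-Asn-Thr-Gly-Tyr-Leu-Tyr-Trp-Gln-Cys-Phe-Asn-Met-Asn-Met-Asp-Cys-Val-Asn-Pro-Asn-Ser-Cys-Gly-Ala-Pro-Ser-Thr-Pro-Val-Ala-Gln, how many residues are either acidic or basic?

Acidic: D, E. Basic: H, K, R.
Acidic residues here: Asp22 (1).
Basic residues here: none (0).
The two groups share no amino acid, so total = 1 + 0 = 1.

1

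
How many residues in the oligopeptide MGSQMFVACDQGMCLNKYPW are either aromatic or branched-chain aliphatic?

Aromatic: F, W, Y. Branched-chain aliphatic: I, L, V.
Aromatic residues here: F6, Y18, W20 (3).
Branched-chain aliphatic residues here: V7, L15 (2).
The two groups share no amino acid, so total = 3 + 2 = 5.

5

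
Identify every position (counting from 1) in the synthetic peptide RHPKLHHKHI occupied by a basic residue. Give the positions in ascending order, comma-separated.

K, R, and H are the three residues with basic side chains (ε-amine, guanidinium, and imidazole respectively).
Matching residues: R1, H2, K4, H6, H7, K8, H9.

1, 2, 4, 6, 7, 8, 9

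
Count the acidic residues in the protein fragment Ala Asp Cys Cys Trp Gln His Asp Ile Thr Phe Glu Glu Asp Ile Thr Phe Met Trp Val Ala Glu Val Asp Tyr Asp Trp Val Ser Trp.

8

Aspartate (D) and glutamate (E) have carboxylic-acid side chains and are the acidic amino acids.
Matching residues: Asp2, Asp8, Glu12, Glu13, Asp14, Glu22, Asp24, Asp26.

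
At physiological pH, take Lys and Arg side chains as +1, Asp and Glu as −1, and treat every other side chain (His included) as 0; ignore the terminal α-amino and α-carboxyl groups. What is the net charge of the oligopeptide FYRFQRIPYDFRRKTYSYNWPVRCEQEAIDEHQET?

0

Positive (K, R): R3, R6, R12, R13, K14, R23 → +6.
Negative (D, E): D10, E25, E27, D30, E31, E34 → −6.
Net charge = (+6) + (−6) = 0.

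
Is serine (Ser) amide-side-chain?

Asparagine (N) and glutamine (Q) have uncharged amide side chains.
Serine is not in this group.

No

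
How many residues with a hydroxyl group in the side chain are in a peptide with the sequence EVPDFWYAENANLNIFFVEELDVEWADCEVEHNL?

S, T, and Y are the three residues with a side-chain hydroxyl.
Matching residues: Y7.

1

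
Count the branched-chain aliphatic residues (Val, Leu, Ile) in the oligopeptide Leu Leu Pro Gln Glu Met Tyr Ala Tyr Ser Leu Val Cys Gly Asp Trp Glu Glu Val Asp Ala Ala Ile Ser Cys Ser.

Matching residues: Leu1, Leu2, Leu11, Val12, Val19, Ile23.

6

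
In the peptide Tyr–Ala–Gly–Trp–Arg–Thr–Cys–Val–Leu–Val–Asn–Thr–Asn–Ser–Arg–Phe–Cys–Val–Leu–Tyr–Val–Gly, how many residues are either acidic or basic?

2

Acidic: D, E. Basic: H, K, R.
Acidic residues here: none (0).
Basic residues here: Arg5, Arg15 (2).
The two groups share no amino acid, so total = 0 + 2 = 2.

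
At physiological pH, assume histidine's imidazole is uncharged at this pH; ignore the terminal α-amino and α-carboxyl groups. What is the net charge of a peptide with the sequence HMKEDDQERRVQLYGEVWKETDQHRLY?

Near pH 7.4, K and R contribute +1 each, D and E contribute −1 each, and every other side chain (His included, as stated) is uncharged.
Positive (K, R): K3, R9, R10, K19, R25 → +5.
Negative (D, E): E4, D5, D6, E8, E16, E20, D22 → −7.
Net charge = (+5) + (−7) = −2.

-2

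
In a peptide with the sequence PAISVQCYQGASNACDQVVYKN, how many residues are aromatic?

2

F, W, and Y each carry an aromatic ring on the side chain.
Matching residues: Y8, Y20.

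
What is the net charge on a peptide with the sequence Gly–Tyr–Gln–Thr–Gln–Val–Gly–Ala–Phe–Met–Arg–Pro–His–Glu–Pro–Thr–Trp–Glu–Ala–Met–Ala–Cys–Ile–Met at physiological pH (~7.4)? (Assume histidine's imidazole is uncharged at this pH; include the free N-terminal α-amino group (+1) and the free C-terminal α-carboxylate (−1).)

-1

At pH ~7.4 the Lys and Arg side chains are protonated (+1), the Asp and Glu side chains are deprotonated (−1), and with His taken as neutral all other side chains carry no charge.
Positive (K, R): Arg11 → +1.
Negative (D, E): Glu14, Glu18 → −2.
The N-terminus (+1) and C-terminus (−1) cancel.
Net charge = (+1) + (−2) = −1.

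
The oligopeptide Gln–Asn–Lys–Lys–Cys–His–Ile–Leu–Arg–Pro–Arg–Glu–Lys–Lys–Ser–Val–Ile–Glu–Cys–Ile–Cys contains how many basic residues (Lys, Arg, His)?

7

Matching residues: Lys3, Lys4, His6, Arg9, Arg11, Lys13, Lys14.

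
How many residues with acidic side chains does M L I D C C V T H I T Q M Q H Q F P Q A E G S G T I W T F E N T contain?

Only D (aspartate) and E (glutamate) carry a side-chain carboxylic acid.
Matching residues: D4, E21, E30.

3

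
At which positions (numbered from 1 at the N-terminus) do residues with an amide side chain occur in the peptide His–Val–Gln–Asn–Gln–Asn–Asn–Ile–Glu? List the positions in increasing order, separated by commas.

3, 4, 5, 6, 7

Only N (asparagine) and Q (glutamine) carry a side-chain carboxamide.
Matching residues: Gln3, Asn4, Gln5, Asn6, Asn7.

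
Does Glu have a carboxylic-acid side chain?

Aspartate (D) and glutamate (E) have carboxylic-acid side chains and are the acidic amino acids.
Glutamate is in this group.

Yes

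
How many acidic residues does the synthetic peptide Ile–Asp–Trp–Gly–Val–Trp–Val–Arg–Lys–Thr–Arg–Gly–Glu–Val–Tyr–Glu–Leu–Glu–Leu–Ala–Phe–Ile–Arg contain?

4

Only D (aspartate) and E (glutamate) carry a side-chain carboxylic acid.
Matching residues: Asp2, Glu13, Glu16, Glu18.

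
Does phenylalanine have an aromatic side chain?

Yes

The aromatic amino acids are Phe (F, benzyl), Trp (W, indole), and Tyr (Y, phenol).
Phenylalanine is in this group.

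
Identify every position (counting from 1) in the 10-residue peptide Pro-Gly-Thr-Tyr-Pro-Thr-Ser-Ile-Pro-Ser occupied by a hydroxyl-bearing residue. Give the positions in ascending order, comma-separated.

3, 4, 6, 7, 10

Serine (S), threonine (T), and tyrosine (Y) each carry a hydroxyl group on the side chain.
Matching residues: Thr3, Tyr4, Thr6, Ser7, Ser10.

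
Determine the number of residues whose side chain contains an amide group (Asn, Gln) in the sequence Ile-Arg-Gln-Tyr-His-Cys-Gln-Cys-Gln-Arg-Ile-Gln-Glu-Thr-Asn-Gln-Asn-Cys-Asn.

Matching residues: Gln3, Gln7, Gln9, Gln12, Asn15, Gln16, Asn17, Asn19.

8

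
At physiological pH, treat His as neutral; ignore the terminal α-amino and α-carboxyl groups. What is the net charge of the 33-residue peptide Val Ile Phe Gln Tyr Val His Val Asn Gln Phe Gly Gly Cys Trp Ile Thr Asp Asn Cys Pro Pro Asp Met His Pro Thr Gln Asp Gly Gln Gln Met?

-3

Near pH 7.4, K and R contribute +1 each, D and E contribute −1 each, and every other side chain (His included, as stated) is uncharged.
Positive (K, R): none → +0.
Negative (D, E): Asp18, Asp23, Asp29 → −3.
Net charge = (+0) + (−3) = −3.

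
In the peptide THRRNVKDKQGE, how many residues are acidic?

2

Only D (aspartate) and E (glutamate) carry a side-chain carboxylic acid.
Matching residues: D8, E12.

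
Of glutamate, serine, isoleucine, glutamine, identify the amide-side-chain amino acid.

glutamine

Only N (asparagine) and Q (glutamine) carry a side-chain carboxamide.
Of the listed options, only glutamine belongs to this group.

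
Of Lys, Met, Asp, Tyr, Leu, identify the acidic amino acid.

Asp

Only D (aspartate) and E (glutamate) carry a side-chain carboxylic acid.
Of the listed options, only Asp belongs to this group.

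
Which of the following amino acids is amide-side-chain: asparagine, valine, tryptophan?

asparagine

Only N (asparagine) and Q (glutamine) carry a side-chain carboxamide.
Of the listed options, only asparagine belongs to this group.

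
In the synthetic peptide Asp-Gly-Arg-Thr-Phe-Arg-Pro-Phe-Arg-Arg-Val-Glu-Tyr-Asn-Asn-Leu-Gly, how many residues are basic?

Lysine (K), arginine (R), and histidine (H) have basic, nitrogen-containing side chains.
Matching residues: Arg3, Arg6, Arg9, Arg10.

4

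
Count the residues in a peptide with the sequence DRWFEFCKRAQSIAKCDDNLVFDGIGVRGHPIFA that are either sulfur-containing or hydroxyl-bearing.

Sulfur-containing: C, M. Hydroxyl-bearing: S, T, Y.
Sulfur-containing residues here: C7, C16 (2).
Hydroxyl-bearing residues here: S12 (1).
The two groups share no amino acid, so total = 2 + 1 = 3.

3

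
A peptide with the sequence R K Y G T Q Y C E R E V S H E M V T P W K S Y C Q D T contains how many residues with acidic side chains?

The acidic residues are Asp (D) and Glu (E), whose side chains end in a carboxylate group.
Matching residues: E9, E11, E15, D26.

4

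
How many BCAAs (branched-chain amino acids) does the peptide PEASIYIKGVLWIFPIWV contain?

V, L, and I make up the branched-chain aliphatic group.
Matching residues: I5, I7, V10, L11, I13, I16, V18.

7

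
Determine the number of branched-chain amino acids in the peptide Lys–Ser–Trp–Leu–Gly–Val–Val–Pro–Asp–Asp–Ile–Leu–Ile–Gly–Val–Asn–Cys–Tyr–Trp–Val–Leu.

Valine (V), leucine (L), and isoleucine (I) are the branched-chain amino acids.
Matching residues: Leu4, Val6, Val7, Ile11, Leu12, Ile13, Val15, Val20, Leu21.

9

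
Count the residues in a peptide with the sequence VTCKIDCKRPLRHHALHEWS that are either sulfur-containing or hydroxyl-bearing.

Sulfur-containing: C, M. Hydroxyl-bearing: S, T, Y.
Sulfur-containing residues here: C3, C7 (2).
Hydroxyl-bearing residues here: T2, S20 (2).
The two groups share no amino acid, so total = 2 + 2 = 4.

4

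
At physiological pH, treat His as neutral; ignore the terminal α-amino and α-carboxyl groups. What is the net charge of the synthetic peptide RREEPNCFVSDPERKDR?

Near pH 7.4, K and R contribute +1 each, D and E contribute −1 each, and every other side chain (His included, as stated) is uncharged.
Positive (K, R): R1, R2, R14, K15, R17 → +5.
Negative (D, E): E3, E4, D11, E13, D16 → −5.
Net charge = (+5) + (−5) = 0.

0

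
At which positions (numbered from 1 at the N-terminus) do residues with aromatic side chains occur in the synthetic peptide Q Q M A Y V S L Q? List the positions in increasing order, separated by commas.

5

The aromatic amino acids are Phe (F, benzyl), Trp (W, indole), and Tyr (Y, phenol).
Matching residues: Y5.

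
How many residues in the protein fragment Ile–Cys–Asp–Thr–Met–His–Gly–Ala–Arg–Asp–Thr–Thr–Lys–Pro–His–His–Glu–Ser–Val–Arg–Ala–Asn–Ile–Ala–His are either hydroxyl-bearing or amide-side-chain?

5

Hydroxyl-bearing: S, T, Y. Amide-side-chain: N, Q.
Hydroxyl-bearing residues here: Thr4, Thr11, Thr12, Ser18 (4).
Amide-side-chain residues here: Asn22 (1).
The two groups share no amino acid, so total = 4 + 1 = 5.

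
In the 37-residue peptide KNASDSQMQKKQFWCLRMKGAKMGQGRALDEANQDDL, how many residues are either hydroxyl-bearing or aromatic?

4

Hydroxyl-bearing: S, T, Y. Aromatic: F, W, Y.
Hydroxyl-bearing residues here: S4, S6 (2).
Aromatic residues here: F13, W14 (2).
(Y belongs to both groups, but none appear in this sequence.) Total = 2 + 2 = 4.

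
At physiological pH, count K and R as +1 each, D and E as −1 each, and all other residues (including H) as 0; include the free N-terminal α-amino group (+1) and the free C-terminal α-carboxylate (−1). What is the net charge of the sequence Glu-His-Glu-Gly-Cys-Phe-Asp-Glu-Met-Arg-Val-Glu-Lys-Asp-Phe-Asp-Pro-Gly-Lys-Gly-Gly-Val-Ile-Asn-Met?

Positive (K, R): Arg10, Lys13, Lys19 → +3.
Negative (D, E): Glu1, Glu3, Asp7, Glu8, Glu12, Asp14, Asp16 → −7.
The N-terminus (+1) and C-terminus (−1) cancel.
Net charge = (+3) + (−7) = −4.

-4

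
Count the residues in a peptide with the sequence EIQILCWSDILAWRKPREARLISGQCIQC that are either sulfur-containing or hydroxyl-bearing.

5

Sulfur-containing: C, M. Hydroxyl-bearing: S, T, Y.
Sulfur-containing residues here: C6, C26, C29 (3).
Hydroxyl-bearing residues here: S8, S23 (2).
The two groups share no amino acid, so total = 3 + 2 = 5.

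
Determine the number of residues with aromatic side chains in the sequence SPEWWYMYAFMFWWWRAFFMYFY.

14

Phenylalanine (F), tryptophan (W), and tyrosine (Y) have aromatic ring side chains.
Matching residues: W4, W5, Y6, Y8, F10, F12, W13, W14, W15, F18, F19, Y21, F22, Y23.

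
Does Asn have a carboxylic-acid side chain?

No

Aspartate (D) and glutamate (E) have carboxylic-acid side chains and are the acidic amino acids.
Asparagine is not in this group.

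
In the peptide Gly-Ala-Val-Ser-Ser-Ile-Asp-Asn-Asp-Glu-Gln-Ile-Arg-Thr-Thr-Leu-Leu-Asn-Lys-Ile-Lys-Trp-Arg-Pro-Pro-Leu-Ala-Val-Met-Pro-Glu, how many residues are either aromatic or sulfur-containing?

Aromatic: F, W, Y. Sulfur-containing: C, M.
Aromatic residues here: Trp22 (1).
Sulfur-containing residues here: Met29 (1).
The two groups share no amino acid, so total = 1 + 1 = 2.

2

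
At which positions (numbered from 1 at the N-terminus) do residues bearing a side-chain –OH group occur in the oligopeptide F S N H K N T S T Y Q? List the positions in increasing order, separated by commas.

2, 7, 8, 9, 10

Serine (S), threonine (T), and tyrosine (Y) each carry a hydroxyl group on the side chain.
Matching residues: S2, T7, S8, T9, Y10.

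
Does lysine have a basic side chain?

Yes

Lysine (K), arginine (R), and histidine (H) have basic, nitrogen-containing side chains.
Lysine is in this group.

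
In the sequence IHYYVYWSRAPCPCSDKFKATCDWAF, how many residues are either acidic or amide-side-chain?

2

Acidic: D, E. Amide-side-chain: N, Q.
Acidic residues here: D16, D23 (2).
Amide-side-chain residues here: none (0).
The two groups share no amino acid, so total = 2 + 0 = 2.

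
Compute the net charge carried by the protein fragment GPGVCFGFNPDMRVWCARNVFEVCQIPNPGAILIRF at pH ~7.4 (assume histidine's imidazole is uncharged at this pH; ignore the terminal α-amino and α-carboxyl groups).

+1

At pH ~7.4 the Lys and Arg side chains are protonated (+1), the Asp and Glu side chains are deprotonated (−1), and with His taken as neutral all other side chains carry no charge.
Positive (K, R): R13, R18, R35 → +3.
Negative (D, E): D11, E22 → −2.
Net charge = (+3) + (−2) = +1.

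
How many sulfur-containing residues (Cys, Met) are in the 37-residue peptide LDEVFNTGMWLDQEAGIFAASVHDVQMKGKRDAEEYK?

Matching residues: M9, M27.

2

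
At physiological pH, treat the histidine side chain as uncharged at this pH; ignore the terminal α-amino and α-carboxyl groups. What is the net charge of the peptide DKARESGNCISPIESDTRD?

Near pH 7.4, K and R contribute +1 each, D and E contribute −1 each, and every other side chain (His included, as stated) is uncharged.
Positive (K, R): K2, R4, R18 → +3.
Negative (D, E): D1, E5, E14, D16, D19 → −5.
Net charge = (+3) + (−5) = −2.

-2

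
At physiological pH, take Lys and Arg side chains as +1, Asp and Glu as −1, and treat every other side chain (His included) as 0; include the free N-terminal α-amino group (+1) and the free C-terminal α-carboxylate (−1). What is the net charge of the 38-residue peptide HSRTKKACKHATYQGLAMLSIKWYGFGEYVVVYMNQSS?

+4

Positive (K, R): R3, K5, K6, K9, K22 → +5.
Negative (D, E): E28 → −1.
The N-terminus (+1) and C-terminus (−1) cancel.
Net charge = (+5) + (−1) = +4.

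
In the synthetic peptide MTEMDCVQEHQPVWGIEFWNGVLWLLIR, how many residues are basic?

Lysine (K), arginine (R), and histidine (H) have basic, nitrogen-containing side chains.
Matching residues: H10, R28.

2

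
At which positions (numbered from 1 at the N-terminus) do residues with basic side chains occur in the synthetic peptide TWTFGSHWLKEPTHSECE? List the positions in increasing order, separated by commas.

7, 10, 14

The basic amino acids are Lys (K), Arg (R), and His (H).
Matching residues: H7, K10, H14.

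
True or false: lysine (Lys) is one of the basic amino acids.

The basic amino acids are Lys (K), Arg (R), and His (H).
Lysine is in this group.

True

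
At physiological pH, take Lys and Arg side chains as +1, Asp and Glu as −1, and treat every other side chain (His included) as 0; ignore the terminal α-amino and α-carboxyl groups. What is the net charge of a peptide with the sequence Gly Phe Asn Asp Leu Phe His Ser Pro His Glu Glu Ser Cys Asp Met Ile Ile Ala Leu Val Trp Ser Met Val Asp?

Positive (K, R): none → +0.
Negative (D, E): Asp4, Glu11, Glu12, Asp15, Asp26 → −5.
Net charge = (+0) + (−5) = −5.

-5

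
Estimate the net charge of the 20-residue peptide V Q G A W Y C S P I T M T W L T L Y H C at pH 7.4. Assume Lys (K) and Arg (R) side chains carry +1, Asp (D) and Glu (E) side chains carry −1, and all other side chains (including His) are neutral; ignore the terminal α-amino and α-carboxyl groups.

0

Positive (K, R): none → +0.
Negative (D, E): none → −0.
Net charge = (+0) + (−0) = 0.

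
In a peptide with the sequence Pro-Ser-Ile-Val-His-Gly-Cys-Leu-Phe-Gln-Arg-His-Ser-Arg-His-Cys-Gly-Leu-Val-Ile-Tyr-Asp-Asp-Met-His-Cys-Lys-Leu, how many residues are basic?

Lysine (K), arginine (R), and histidine (H) have basic, nitrogen-containing side chains.
Matching residues: His5, Arg11, His12, Arg14, His15, His25, Lys27.

7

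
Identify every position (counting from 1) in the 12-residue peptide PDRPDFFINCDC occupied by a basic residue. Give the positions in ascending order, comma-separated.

3

Lysine (K), arginine (R), and histidine (H) have basic, nitrogen-containing side chains.
Matching residues: R3.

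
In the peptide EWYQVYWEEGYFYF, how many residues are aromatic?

The aromatic amino acids are Phe (F, benzyl), Trp (W, indole), and Tyr (Y, phenol).
Matching residues: W2, Y3, Y6, W7, Y11, F12, Y13, F14.

8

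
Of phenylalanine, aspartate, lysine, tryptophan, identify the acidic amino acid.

The acidic residues are Asp (D) and Glu (E), whose side chains end in a carboxylate group.
Of the listed options, only aspartate belongs to this group.

aspartate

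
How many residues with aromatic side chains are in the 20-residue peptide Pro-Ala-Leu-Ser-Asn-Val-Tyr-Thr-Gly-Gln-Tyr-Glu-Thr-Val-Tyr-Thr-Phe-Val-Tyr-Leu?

The aromatic amino acids are Phe (F, benzyl), Trp (W, indole), and Tyr (Y, phenol).
Matching residues: Tyr7, Tyr11, Tyr15, Phe17, Tyr19.

5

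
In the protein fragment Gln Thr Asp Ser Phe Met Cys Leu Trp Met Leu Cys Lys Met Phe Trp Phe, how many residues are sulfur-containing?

Cysteine (C, thiol) and methionine (M, thioether) are the two sulfur-containing amino acids.
Matching residues: Met6, Cys7, Met10, Cys12, Met14.

5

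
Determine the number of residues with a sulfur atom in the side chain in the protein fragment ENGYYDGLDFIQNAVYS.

The sulfur-bearing residues are cysteine (–SH) and methionine (–S–CH₃).
None of the 17 residues belong to this group.

0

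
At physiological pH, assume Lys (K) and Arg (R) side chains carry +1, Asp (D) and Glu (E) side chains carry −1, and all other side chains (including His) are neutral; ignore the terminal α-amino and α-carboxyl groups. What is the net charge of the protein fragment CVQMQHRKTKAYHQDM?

+2

Positive (K, R): R7, K8, K10 → +3.
Negative (D, E): D15 → −1.
Net charge = (+3) + (−1) = +2.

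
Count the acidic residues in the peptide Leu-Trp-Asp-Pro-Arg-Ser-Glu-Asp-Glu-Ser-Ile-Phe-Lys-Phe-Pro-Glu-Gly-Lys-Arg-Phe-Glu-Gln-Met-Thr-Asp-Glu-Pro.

The acidic residues are Asp (D) and Glu (E), whose side chains end in a carboxylate group.
Matching residues: Asp3, Glu7, Asp8, Glu9, Glu16, Glu21, Asp25, Glu26.

8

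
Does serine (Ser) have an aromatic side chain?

F, W, and Y each carry an aromatic ring on the side chain.
Serine is not in this group.

No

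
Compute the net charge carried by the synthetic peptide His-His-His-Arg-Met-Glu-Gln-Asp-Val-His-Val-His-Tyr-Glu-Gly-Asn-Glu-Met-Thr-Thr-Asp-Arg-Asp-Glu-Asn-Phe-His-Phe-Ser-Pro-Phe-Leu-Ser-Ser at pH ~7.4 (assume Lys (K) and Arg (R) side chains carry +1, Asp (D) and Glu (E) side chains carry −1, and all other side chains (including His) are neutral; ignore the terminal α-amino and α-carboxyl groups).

-5

Positive (K, R): Arg4, Arg22 → +2.
Negative (D, E): Glu6, Asp8, Glu14, Glu17, Asp21, Asp23, Glu24 → −7.
Net charge = (+2) + (−7) = −5.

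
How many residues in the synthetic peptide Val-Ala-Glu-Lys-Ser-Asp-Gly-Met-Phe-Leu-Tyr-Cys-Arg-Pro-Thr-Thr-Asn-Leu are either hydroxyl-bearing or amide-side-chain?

5

Hydroxyl-bearing: S, T, Y. Amide-side-chain: N, Q.
Hydroxyl-bearing residues here: Ser5, Tyr11, Thr15, Thr16 (4).
Amide-side-chain residues here: Asn17 (1).
The two groups share no amino acid, so total = 4 + 1 = 5.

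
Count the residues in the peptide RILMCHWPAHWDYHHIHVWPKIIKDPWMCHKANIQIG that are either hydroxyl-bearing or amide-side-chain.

Hydroxyl-bearing: S, T, Y. Amide-side-chain: N, Q.
Hydroxyl-bearing residues here: Y13 (1).
Amide-side-chain residues here: N33, Q35 (2).
The two groups share no amino acid, so total = 1 + 2 = 3.

3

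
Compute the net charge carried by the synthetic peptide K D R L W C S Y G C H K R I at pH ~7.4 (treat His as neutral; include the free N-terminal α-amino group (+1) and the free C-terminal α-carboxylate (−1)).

+3

Near pH 7.4, K and R contribute +1 each, D and E contribute −1 each, and every other side chain (His included, as stated) is uncharged.
Positive (K, R): K1, R3, K12, R13 → +4.
Negative (D, E): D2 → −1.
The N-terminus (+1) and C-terminus (−1) cancel.
Net charge = (+4) + (−1) = +3.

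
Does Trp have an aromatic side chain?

The aromatic amino acids are Phe (F, benzyl), Trp (W, indole), and Tyr (Y, phenol).
Tryptophan is in this group.

Yes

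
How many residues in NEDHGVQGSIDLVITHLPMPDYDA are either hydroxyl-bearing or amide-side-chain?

Hydroxyl-bearing: S, T, Y. Amide-side-chain: N, Q.
Hydroxyl-bearing residues here: S9, T15, Y22 (3).
Amide-side-chain residues here: N1, Q7 (2).
The two groups share no amino acid, so total = 3 + 2 = 5.

5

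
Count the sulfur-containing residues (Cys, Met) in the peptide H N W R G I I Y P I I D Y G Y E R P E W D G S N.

0

None of the 24 residues belong to this group.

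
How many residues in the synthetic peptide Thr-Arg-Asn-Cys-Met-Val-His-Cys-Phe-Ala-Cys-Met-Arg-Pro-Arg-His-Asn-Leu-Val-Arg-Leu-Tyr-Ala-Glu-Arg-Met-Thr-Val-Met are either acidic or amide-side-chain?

3

Acidic: D, E. Amide-side-chain: N, Q.
Acidic residues here: Glu24 (1).
Amide-side-chain residues here: Asn3, Asn17 (2).
The two groups share no amino acid, so total = 1 + 2 = 3.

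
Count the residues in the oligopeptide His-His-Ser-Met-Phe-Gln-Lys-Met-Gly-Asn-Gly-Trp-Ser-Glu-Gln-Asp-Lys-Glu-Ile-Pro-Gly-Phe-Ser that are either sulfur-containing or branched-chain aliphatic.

3

Sulfur-containing: C, M. Branched-chain aliphatic: I, L, V.
Sulfur-containing residues here: Met4, Met8 (2).
Branched-chain aliphatic residues here: Ile19 (1).
The two groups share no amino acid, so total = 2 + 1 = 3.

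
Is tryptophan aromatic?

Yes

F, W, and Y each carry an aromatic ring on the side chain.
Tryptophan is in this group.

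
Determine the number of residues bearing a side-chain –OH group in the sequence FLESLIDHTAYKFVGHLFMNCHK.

3

The –OH-bearing residues are Ser, Thr (aliphatic alcohols), and Tyr (phenol).
Matching residues: S4, T9, Y11.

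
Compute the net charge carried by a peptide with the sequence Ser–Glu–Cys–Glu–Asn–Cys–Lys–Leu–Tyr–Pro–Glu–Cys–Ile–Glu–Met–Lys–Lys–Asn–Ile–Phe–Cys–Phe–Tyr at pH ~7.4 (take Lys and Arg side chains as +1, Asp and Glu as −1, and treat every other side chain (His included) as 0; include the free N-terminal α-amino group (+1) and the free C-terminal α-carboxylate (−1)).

-1

Positive (K, R): Lys7, Lys16, Lys17 → +3.
Negative (D, E): Glu2, Glu4, Glu11, Glu14 → −4.
The N-terminus (+1) and C-terminus (−1) cancel.
Net charge = (+3) + (−4) = −1.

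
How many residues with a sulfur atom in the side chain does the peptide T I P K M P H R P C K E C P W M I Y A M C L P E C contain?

7

Cysteine (C, thiol) and methionine (M, thioether) are the two sulfur-containing amino acids.
Matching residues: M5, C10, C13, M16, M20, C21, C25.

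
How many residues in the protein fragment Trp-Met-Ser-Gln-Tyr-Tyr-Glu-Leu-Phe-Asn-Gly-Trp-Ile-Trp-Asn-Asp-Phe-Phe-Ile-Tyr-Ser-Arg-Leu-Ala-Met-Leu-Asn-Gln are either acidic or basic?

3

Acidic: D, E. Basic: H, K, R.
Acidic residues here: Glu7, Asp16 (2).
Basic residues here: Arg22 (1).
The two groups share no amino acid, so total = 2 + 1 = 3.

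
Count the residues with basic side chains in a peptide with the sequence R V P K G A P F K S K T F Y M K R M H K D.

8

K, R, and H are the three residues with basic side chains (ε-amine, guanidinium, and imidazole respectively).
Matching residues: R1, K4, K9, K11, K16, R17, H19, K20.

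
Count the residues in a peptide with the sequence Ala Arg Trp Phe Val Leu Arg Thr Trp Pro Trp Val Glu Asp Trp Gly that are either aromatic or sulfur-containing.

Aromatic: F, W, Y. Sulfur-containing: C, M.
Aromatic residues here: Trp3, Phe4, Trp9, Trp11, Trp15 (5).
Sulfur-containing residues here: none (0).
The two groups share no amino acid, so total = 5 + 0 = 5.

5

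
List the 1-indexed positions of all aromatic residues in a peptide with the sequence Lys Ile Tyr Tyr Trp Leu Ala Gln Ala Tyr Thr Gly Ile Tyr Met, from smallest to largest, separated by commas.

3, 4, 5, 10, 14

Phenylalanine (F), tryptophan (W), and tyrosine (Y) have aromatic ring side chains.
Matching residues: Tyr3, Tyr4, Trp5, Tyr10, Tyr14.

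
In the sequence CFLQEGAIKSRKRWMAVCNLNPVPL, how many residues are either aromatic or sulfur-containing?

5

Aromatic: F, W, Y. Sulfur-containing: C, M.
Aromatic residues here: F2, W14 (2).
Sulfur-containing residues here: C1, M15, C18 (3).
The two groups share no amino acid, so total = 2 + 3 = 5.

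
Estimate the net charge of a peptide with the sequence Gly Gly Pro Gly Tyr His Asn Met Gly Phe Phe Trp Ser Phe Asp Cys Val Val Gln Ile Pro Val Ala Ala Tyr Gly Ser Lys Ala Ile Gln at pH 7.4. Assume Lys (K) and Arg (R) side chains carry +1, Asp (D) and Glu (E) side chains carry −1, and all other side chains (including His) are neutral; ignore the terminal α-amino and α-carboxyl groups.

0

Positive (K, R): Lys28 → +1.
Negative (D, E): Asp15 → −1.
Net charge = (+1) + (−1) = 0.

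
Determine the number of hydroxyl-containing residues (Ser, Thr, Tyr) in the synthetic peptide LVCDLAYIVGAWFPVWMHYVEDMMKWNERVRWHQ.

Matching residues: Y7, Y19.

2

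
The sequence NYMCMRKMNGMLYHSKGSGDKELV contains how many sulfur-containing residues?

5

Cysteine (C, thiol) and methionine (M, thioether) are the two sulfur-containing amino acids.
Matching residues: M3, C4, M5, M8, M11.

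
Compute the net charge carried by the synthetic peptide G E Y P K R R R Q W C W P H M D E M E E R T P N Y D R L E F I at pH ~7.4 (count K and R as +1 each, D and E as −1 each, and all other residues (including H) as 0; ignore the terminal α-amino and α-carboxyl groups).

-1

Positive (K, R): K5, R6, R7, R8, R21, R27 → +6.
Negative (D, E): E2, D16, E17, E19, E20, D26, E29 → −7.
Net charge = (+6) + (−7) = −1.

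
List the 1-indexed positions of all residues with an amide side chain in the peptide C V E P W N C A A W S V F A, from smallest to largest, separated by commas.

Asparagine (N) and glutamine (Q) have uncharged amide side chains.
Matching residues: N6.

6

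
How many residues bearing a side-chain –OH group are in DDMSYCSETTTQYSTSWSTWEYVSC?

S, T, and Y are the three residues with a side-chain hydroxyl.
Matching residues: S4, Y5, S7, T9, T10, T11, Y13, S14, T15, S16, S18, T19, Y22, S24.

14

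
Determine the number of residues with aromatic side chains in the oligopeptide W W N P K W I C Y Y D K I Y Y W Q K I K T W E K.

F, W, and Y each carry an aromatic ring on the side chain.
Matching residues: W1, W2, W6, Y9, Y10, Y14, Y15, W16, W22.

9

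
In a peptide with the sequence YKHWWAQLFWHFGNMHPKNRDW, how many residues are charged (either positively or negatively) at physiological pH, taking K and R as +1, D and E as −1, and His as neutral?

Charged side chains at pH ~7.4: K, R (positive); D, E (negative).
Matching residues: K2, K18, R20, D21.

4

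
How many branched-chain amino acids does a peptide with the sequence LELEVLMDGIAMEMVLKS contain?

7

V, L, and I make up the branched-chain aliphatic group.
Matching residues: L1, L3, V5, L6, I10, V15, L16.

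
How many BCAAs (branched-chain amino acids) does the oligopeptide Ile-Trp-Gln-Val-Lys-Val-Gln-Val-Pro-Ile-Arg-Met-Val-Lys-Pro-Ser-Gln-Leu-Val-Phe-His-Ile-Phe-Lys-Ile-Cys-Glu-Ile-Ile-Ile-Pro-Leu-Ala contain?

Valine (V), leucine (L), and isoleucine (I) are the branched-chain amino acids.
Matching residues: Ile1, Val4, Val6, Val8, Ile10, Val13, Leu18, Val19, Ile22, Ile25, Ile28, Ile29, Ile30, Leu32.

14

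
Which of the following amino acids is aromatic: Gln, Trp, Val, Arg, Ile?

Trp

The aromatic amino acids are Phe (F, benzyl), Trp (W, indole), and Tyr (Y, phenol).
Of the listed options, only Trp belongs to this group.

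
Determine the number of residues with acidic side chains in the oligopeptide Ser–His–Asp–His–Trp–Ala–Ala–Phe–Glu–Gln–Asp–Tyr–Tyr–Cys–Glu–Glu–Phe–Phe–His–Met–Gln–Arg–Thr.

Aspartate (D) and glutamate (E) have carboxylic-acid side chains and are the acidic amino acids.
Matching residues: Asp3, Glu9, Asp11, Glu15, Glu16.

5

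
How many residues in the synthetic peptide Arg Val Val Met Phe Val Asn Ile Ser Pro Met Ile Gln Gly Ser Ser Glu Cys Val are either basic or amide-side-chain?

Basic: H, K, R. Amide-side-chain: N, Q.
Basic residues here: Arg1 (1).
Amide-side-chain residues here: Asn7, Gln13 (2).
The two groups share no amino acid, so total = 1 + 2 = 3.

3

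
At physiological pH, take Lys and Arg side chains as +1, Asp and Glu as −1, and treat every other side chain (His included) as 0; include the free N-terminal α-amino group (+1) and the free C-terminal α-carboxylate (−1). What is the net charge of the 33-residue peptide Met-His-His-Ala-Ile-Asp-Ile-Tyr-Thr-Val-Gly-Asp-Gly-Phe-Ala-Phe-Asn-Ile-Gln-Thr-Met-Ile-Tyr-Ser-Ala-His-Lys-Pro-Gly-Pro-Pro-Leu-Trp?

Positive (K, R): Lys27 → +1.
Negative (D, E): Asp6, Asp12 → −2.
The N-terminus (+1) and C-terminus (−1) cancel.
Net charge = (+1) + (−2) = −1.

-1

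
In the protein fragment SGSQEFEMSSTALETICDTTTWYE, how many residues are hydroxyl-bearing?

10

S, T, and Y are the three residues with a side-chain hydroxyl.
Matching residues: S1, S3, S9, S10, T11, T15, T19, T20, T21, Y23.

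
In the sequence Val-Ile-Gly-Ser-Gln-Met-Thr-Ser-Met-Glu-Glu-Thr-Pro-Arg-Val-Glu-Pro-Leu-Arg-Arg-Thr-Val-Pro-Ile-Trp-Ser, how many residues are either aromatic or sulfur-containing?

3

Aromatic: F, W, Y. Sulfur-containing: C, M.
Aromatic residues here: Trp25 (1).
Sulfur-containing residues here: Met6, Met9 (2).
The two groups share no amino acid, so total = 1 + 2 = 3.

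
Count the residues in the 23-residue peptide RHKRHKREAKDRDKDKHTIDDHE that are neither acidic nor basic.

3

Acidic: D, E. Basic: K, R, H. All other residues are neither.
Matching residues: A9, T18, I19.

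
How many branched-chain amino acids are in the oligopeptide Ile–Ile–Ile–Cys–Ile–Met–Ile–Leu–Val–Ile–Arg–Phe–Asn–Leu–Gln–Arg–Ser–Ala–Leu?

Valine (V), leucine (L), and isoleucine (I) are the branched-chain amino acids.
Matching residues: Ile1, Ile2, Ile3, Ile5, Ile7, Leu8, Val9, Ile10, Leu14, Leu19.

10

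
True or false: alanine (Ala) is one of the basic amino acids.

K, R, and H are the three residues with basic side chains (ε-amine, guanidinium, and imidazole respectively).
Alanine is not in this group.

False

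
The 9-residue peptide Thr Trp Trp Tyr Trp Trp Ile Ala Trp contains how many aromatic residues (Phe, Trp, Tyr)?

Matching residues: Trp2, Trp3, Tyr4, Trp5, Trp6, Trp9.

6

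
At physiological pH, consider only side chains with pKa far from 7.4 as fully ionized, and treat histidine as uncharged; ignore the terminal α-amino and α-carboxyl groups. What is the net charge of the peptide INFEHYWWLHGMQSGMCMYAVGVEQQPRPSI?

At pH ~7.4 the Lys and Arg side chains are protonated (+1), the Asp and Glu side chains are deprotonated (−1), and with His taken as neutral all other side chains carry no charge.
Positive (K, R): R28 → +1.
Negative (D, E): E4, E24 → −2.
Net charge = (+1) + (−2) = −1.

-1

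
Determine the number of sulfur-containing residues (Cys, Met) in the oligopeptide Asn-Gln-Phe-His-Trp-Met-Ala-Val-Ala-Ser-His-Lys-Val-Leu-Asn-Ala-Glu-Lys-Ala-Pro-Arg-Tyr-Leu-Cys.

Matching residues: Met6, Cys24.

2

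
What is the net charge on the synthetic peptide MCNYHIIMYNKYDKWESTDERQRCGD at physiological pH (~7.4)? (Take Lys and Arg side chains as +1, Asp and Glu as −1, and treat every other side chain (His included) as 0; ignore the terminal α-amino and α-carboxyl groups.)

Positive (K, R): K11, K14, R21, R23 → +4.
Negative (D, E): D13, E16, D19, E20, D26 → −5.
Net charge = (+4) + (−5) = −1.

-1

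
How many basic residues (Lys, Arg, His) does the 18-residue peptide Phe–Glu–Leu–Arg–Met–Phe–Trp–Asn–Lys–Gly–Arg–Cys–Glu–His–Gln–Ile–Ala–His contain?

5

Matching residues: Arg4, Lys9, Arg11, His14, His18.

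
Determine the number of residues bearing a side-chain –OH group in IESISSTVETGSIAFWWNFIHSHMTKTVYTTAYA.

S, T, and Y are the three residues with a side-chain hydroxyl.
Matching residues: S3, S5, S6, T7, T10, S12, S22, T25, T27, Y29, T30, T31, Y33.

13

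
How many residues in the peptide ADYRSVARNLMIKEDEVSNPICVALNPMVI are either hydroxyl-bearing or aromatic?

3

Hydroxyl-bearing: S, T, Y. Aromatic: F, W, Y.
Hydroxyl-bearing residues here: Y3, S5, S18 (3).
Aromatic residues here: Y3 (1).
Y is in both groups, so the 1 Y residue must not be double-counted.
Total = 3 + 1 − 1 = 3.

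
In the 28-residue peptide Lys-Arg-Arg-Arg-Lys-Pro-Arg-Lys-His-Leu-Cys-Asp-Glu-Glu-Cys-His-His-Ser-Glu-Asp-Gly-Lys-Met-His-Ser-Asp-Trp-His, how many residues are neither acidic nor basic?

Acidic: D, E. Basic: K, R, H. All other residues are neither.
Matching residues: Pro6, Leu10, Cys11, Cys15, Ser18, Gly21, Met23, Ser25, Trp27.

9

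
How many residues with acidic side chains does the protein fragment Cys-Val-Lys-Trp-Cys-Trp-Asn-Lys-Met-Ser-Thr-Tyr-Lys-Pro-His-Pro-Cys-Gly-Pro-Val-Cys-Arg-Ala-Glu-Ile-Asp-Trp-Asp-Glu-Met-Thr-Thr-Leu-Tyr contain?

Only D (aspartate) and E (glutamate) carry a side-chain carboxylic acid.
Matching residues: Glu24, Asp26, Asp28, Glu29.

4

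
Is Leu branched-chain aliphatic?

Yes

The BCAAs are Val, Leu, and Ile — aliphatic side chains with a branch point.
Leucine is in this group.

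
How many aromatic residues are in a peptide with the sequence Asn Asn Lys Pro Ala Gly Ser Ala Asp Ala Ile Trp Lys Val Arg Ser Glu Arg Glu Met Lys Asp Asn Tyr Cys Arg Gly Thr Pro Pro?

The aromatic amino acids are Phe (F, benzyl), Trp (W, indole), and Tyr (Y, phenol).
Matching residues: Trp12, Tyr24.

2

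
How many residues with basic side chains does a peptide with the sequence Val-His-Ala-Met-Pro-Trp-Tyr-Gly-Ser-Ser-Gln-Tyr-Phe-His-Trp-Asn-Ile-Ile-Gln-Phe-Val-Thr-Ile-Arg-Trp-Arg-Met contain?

4

The basic amino acids are Lys (K), Arg (R), and His (H).
Matching residues: His2, His14, Arg24, Arg26.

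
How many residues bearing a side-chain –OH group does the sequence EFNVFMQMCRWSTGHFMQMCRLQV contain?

2

The –OH-bearing residues are Ser, Thr (aliphatic alcohols), and Tyr (phenol).
Matching residues: S12, T13.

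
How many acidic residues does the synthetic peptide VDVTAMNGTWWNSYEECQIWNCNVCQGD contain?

Only D (aspartate) and E (glutamate) carry a side-chain carboxylic acid.
Matching residues: D2, E15, E16, D28.

4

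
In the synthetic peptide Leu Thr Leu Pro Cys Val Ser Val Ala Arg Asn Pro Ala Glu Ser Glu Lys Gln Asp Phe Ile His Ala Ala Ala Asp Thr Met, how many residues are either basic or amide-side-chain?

Basic: H, K, R. Amide-side-chain: N, Q.
Basic residues here: Arg10, Lys17, His22 (3).
Amide-side-chain residues here: Asn11, Gln18 (2).
The two groups share no amino acid, so total = 3 + 2 = 5.

5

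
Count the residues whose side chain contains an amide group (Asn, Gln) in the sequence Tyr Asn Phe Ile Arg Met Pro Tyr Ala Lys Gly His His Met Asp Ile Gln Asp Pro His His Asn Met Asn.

Matching residues: Asn2, Gln17, Asn22, Asn24.

4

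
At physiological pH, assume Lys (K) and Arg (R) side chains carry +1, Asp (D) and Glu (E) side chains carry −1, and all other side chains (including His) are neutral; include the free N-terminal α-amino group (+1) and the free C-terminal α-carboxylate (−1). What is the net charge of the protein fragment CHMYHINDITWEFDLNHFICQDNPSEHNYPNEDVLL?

Positive (K, R): none → +0.
Negative (D, E): D8, E12, D14, D22, E26, E32, D33 → −7.
The N-terminus (+1) and C-terminus (−1) cancel.
Net charge = (+0) + (−7) = −7.

-7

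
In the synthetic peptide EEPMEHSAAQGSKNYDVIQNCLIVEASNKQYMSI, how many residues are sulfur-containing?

3

The sulfur-bearing residues are cysteine (–SH) and methionine (–S–CH₃).
Matching residues: M4, C21, M32.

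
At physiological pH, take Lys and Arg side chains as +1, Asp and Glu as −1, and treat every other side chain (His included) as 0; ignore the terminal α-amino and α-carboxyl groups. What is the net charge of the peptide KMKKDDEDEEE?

-4

Positive (K, R): K1, K3, K4 → +3.
Negative (D, E): D5, D6, E7, D8, E9, E10, E11 → −7.
Net charge = (+3) + (−7) = −4.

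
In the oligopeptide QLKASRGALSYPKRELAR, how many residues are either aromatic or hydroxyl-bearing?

3

Aromatic: F, W, Y. Hydroxyl-bearing: S, T, Y.
Aromatic residues here: Y11 (1).
Hydroxyl-bearing residues here: S5, S10, Y11 (3).
Y is in both groups, so the 1 Y residue must not be double-counted.
Total = 1 + 3 − 1 = 3.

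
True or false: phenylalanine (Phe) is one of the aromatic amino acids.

True

F, W, and Y each carry an aromatic ring on the side chain.
Phenylalanine is in this group.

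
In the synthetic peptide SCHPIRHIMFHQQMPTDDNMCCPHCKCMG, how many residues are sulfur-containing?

9

Only Cys (C) and Met (M) have a sulfur atom in the side chain.
Matching residues: C2, M9, M14, M20, C21, C22, C25, C27, M28.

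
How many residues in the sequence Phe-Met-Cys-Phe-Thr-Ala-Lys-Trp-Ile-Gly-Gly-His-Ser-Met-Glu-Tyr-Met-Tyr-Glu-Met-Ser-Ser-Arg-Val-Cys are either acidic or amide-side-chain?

Acidic: D, E. Amide-side-chain: N, Q.
Acidic residues here: Glu15, Glu19 (2).
Amide-side-chain residues here: none (0).
The two groups share no amino acid, so total = 2 + 0 = 2.

2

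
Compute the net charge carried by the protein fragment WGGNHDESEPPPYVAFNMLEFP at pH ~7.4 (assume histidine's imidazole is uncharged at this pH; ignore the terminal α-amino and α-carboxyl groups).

-4

At pH ~7.4 the Lys and Arg side chains are protonated (+1), the Asp and Glu side chains are deprotonated (−1), and with His taken as neutral all other side chains carry no charge.
Positive (K, R): none → +0.
Negative (D, E): D6, E7, E9, E20 → −4.
Net charge = (+0) + (−4) = −4.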